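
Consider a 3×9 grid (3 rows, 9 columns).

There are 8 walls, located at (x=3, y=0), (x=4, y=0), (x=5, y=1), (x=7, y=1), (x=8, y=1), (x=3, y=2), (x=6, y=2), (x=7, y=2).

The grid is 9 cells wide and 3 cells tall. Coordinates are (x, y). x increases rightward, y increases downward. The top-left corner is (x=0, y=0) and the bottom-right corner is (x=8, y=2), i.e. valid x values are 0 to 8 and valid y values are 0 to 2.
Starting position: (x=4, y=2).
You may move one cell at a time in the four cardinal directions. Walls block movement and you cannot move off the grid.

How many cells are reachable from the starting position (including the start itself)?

Answer: Reachable cells: 13

Derivation:
BFS flood-fill from (x=4, y=2):
  Distance 0: (x=4, y=2)
  Distance 1: (x=4, y=1), (x=5, y=2)
  Distance 2: (x=3, y=1)
  Distance 3: (x=2, y=1)
  Distance 4: (x=2, y=0), (x=1, y=1), (x=2, y=2)
  Distance 5: (x=1, y=0), (x=0, y=1), (x=1, y=2)
  Distance 6: (x=0, y=0), (x=0, y=2)
Total reachable: 13 (grid has 19 open cells total)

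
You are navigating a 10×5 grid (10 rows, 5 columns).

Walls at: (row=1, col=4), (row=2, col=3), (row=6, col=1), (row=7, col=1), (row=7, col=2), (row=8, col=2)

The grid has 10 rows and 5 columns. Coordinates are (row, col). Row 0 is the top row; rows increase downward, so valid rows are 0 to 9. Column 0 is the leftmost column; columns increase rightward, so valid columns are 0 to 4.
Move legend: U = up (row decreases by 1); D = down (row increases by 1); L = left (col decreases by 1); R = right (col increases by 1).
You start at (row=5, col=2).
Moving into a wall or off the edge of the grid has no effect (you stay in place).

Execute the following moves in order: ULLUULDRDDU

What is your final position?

Answer: Final position: (row=4, col=1)

Derivation:
Start: (row=5, col=2)
  U (up): (row=5, col=2) -> (row=4, col=2)
  L (left): (row=4, col=2) -> (row=4, col=1)
  L (left): (row=4, col=1) -> (row=4, col=0)
  U (up): (row=4, col=0) -> (row=3, col=0)
  U (up): (row=3, col=0) -> (row=2, col=0)
  L (left): blocked, stay at (row=2, col=0)
  D (down): (row=2, col=0) -> (row=3, col=0)
  R (right): (row=3, col=0) -> (row=3, col=1)
  D (down): (row=3, col=1) -> (row=4, col=1)
  D (down): (row=4, col=1) -> (row=5, col=1)
  U (up): (row=5, col=1) -> (row=4, col=1)
Final: (row=4, col=1)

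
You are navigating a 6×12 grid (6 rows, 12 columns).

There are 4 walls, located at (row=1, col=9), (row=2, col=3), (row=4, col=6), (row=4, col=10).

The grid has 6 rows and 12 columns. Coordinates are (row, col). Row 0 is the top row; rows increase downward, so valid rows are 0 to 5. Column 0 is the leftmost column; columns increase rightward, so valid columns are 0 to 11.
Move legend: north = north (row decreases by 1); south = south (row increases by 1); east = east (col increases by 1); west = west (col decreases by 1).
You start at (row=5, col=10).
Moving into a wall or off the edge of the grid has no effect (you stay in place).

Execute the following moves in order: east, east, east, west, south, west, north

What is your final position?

Start: (row=5, col=10)
  east (east): (row=5, col=10) -> (row=5, col=11)
  east (east): blocked, stay at (row=5, col=11)
  east (east): blocked, stay at (row=5, col=11)
  west (west): (row=5, col=11) -> (row=5, col=10)
  south (south): blocked, stay at (row=5, col=10)
  west (west): (row=5, col=10) -> (row=5, col=9)
  north (north): (row=5, col=9) -> (row=4, col=9)
Final: (row=4, col=9)

Answer: Final position: (row=4, col=9)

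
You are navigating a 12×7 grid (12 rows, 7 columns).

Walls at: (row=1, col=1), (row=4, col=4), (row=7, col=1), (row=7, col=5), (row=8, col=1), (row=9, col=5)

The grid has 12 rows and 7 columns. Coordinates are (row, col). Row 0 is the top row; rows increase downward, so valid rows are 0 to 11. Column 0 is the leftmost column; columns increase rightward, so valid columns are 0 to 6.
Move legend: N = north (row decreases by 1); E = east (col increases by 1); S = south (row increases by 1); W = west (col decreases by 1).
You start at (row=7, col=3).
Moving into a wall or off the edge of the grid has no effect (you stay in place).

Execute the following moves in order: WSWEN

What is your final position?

Answer: Final position: (row=7, col=3)

Derivation:
Start: (row=7, col=3)
  W (west): (row=7, col=3) -> (row=7, col=2)
  S (south): (row=7, col=2) -> (row=8, col=2)
  W (west): blocked, stay at (row=8, col=2)
  E (east): (row=8, col=2) -> (row=8, col=3)
  N (north): (row=8, col=3) -> (row=7, col=3)
Final: (row=7, col=3)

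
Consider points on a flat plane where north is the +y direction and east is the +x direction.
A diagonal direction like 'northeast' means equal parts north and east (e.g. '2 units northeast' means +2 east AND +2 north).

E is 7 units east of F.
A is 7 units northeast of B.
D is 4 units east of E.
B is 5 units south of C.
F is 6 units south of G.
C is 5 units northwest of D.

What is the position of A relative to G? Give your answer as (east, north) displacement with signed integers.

Answer: A is at (east=13, north=1) relative to G.

Derivation:
Place G at the origin (east=0, north=0).
  F is 6 units south of G: delta (east=+0, north=-6); F at (east=0, north=-6).
  E is 7 units east of F: delta (east=+7, north=+0); E at (east=7, north=-6).
  D is 4 units east of E: delta (east=+4, north=+0); D at (east=11, north=-6).
  C is 5 units northwest of D: delta (east=-5, north=+5); C at (east=6, north=-1).
  B is 5 units south of C: delta (east=+0, north=-5); B at (east=6, north=-6).
  A is 7 units northeast of B: delta (east=+7, north=+7); A at (east=13, north=1).
Therefore A relative to G: (east=13, north=1).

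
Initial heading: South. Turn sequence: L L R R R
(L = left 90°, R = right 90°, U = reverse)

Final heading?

Start: South
  L (left (90° counter-clockwise)) -> East
  L (left (90° counter-clockwise)) -> North
  R (right (90° clockwise)) -> East
  R (right (90° clockwise)) -> South
  R (right (90° clockwise)) -> West
Final: West

Answer: Final heading: West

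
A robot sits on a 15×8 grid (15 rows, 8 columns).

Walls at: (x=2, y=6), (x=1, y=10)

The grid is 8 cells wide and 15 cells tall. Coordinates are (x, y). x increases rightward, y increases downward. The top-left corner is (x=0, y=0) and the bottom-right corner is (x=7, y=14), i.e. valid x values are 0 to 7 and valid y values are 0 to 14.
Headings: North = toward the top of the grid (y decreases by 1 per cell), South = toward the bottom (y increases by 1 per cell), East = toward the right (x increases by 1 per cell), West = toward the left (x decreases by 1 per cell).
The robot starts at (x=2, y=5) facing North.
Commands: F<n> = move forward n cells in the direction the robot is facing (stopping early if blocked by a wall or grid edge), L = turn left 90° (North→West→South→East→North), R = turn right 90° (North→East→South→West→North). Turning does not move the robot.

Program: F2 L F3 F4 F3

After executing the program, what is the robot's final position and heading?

Start: (x=2, y=5), facing North
  F2: move forward 2, now at (x=2, y=3)
  L: turn left, now facing West
  F3: move forward 2/3 (blocked), now at (x=0, y=3)
  F4: move forward 0/4 (blocked), now at (x=0, y=3)
  F3: move forward 0/3 (blocked), now at (x=0, y=3)
Final: (x=0, y=3), facing West

Answer: Final position: (x=0, y=3), facing West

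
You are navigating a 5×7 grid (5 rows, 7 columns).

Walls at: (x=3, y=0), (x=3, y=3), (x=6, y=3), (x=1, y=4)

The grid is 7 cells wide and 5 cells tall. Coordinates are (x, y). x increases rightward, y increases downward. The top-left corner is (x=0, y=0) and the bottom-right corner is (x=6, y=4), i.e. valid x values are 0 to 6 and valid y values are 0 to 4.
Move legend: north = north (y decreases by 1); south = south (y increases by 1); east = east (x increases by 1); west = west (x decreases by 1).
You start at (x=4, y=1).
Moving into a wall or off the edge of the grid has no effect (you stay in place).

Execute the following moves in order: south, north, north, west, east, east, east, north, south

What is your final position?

Start: (x=4, y=1)
  south (south): (x=4, y=1) -> (x=4, y=2)
  north (north): (x=4, y=2) -> (x=4, y=1)
  north (north): (x=4, y=1) -> (x=4, y=0)
  west (west): blocked, stay at (x=4, y=0)
  east (east): (x=4, y=0) -> (x=5, y=0)
  east (east): (x=5, y=0) -> (x=6, y=0)
  east (east): blocked, stay at (x=6, y=0)
  north (north): blocked, stay at (x=6, y=0)
  south (south): (x=6, y=0) -> (x=6, y=1)
Final: (x=6, y=1)

Answer: Final position: (x=6, y=1)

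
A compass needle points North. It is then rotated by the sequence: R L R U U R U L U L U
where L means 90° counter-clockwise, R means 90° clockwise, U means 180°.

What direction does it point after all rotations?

Answer: Final heading: South

Derivation:
Start: North
  R (right (90° clockwise)) -> East
  L (left (90° counter-clockwise)) -> North
  R (right (90° clockwise)) -> East
  U (U-turn (180°)) -> West
  U (U-turn (180°)) -> East
  R (right (90° clockwise)) -> South
  U (U-turn (180°)) -> North
  L (left (90° counter-clockwise)) -> West
  U (U-turn (180°)) -> East
  L (left (90° counter-clockwise)) -> North
  U (U-turn (180°)) -> South
Final: South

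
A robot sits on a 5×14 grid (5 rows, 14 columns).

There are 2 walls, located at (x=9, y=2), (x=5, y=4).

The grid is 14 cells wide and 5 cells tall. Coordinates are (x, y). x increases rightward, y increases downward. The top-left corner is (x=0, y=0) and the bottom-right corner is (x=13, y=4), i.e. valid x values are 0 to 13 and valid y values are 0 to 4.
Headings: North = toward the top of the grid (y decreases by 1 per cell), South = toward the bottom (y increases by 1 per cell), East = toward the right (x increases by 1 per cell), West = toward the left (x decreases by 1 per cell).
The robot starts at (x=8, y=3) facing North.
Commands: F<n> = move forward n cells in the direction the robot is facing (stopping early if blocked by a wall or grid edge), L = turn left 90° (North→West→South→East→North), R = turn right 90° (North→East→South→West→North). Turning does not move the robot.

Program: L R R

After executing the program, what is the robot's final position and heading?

Answer: Final position: (x=8, y=3), facing East

Derivation:
Start: (x=8, y=3), facing North
  L: turn left, now facing West
  R: turn right, now facing North
  R: turn right, now facing East
Final: (x=8, y=3), facing East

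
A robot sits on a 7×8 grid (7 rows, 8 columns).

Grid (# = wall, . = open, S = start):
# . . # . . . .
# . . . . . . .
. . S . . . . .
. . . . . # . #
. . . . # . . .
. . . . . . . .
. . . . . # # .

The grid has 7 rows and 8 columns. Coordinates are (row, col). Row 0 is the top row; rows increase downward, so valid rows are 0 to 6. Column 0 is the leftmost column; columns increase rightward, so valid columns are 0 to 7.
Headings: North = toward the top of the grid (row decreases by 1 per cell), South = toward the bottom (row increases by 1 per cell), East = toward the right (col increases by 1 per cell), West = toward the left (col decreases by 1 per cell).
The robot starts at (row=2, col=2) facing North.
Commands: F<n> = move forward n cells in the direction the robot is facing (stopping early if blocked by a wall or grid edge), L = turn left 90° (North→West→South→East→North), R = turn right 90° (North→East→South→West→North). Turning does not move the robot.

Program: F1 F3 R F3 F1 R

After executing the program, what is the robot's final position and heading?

Answer: Final position: (row=0, col=2), facing South

Derivation:
Start: (row=2, col=2), facing North
  F1: move forward 1, now at (row=1, col=2)
  F3: move forward 1/3 (blocked), now at (row=0, col=2)
  R: turn right, now facing East
  F3: move forward 0/3 (blocked), now at (row=0, col=2)
  F1: move forward 0/1 (blocked), now at (row=0, col=2)
  R: turn right, now facing South
Final: (row=0, col=2), facing South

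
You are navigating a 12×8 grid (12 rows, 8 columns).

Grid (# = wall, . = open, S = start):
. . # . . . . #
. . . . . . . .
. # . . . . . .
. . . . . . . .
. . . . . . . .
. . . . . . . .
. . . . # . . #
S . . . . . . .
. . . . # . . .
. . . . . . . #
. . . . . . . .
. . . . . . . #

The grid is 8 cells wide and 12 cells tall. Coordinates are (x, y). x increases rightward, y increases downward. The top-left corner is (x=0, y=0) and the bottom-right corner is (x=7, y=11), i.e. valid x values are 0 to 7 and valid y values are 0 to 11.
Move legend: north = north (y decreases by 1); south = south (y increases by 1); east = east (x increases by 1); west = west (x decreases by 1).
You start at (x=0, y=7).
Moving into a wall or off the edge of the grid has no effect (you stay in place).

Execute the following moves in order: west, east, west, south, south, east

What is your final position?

Start: (x=0, y=7)
  west (west): blocked, stay at (x=0, y=7)
  east (east): (x=0, y=7) -> (x=1, y=7)
  west (west): (x=1, y=7) -> (x=0, y=7)
  south (south): (x=0, y=7) -> (x=0, y=8)
  south (south): (x=0, y=8) -> (x=0, y=9)
  east (east): (x=0, y=9) -> (x=1, y=9)
Final: (x=1, y=9)

Answer: Final position: (x=1, y=9)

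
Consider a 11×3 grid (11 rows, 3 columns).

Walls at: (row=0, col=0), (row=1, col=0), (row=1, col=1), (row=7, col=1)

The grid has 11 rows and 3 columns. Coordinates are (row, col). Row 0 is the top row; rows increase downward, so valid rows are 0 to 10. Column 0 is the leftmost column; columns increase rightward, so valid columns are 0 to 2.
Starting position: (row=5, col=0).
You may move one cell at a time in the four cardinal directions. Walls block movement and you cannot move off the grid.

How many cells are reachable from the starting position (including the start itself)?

Answer: Reachable cells: 29

Derivation:
BFS flood-fill from (row=5, col=0):
  Distance 0: (row=5, col=0)
  Distance 1: (row=4, col=0), (row=5, col=1), (row=6, col=0)
  Distance 2: (row=3, col=0), (row=4, col=1), (row=5, col=2), (row=6, col=1), (row=7, col=0)
  Distance 3: (row=2, col=0), (row=3, col=1), (row=4, col=2), (row=6, col=2), (row=8, col=0)
  Distance 4: (row=2, col=1), (row=3, col=2), (row=7, col=2), (row=8, col=1), (row=9, col=0)
  Distance 5: (row=2, col=2), (row=8, col=2), (row=9, col=1), (row=10, col=0)
  Distance 6: (row=1, col=2), (row=9, col=2), (row=10, col=1)
  Distance 7: (row=0, col=2), (row=10, col=2)
  Distance 8: (row=0, col=1)
Total reachable: 29 (grid has 29 open cells total)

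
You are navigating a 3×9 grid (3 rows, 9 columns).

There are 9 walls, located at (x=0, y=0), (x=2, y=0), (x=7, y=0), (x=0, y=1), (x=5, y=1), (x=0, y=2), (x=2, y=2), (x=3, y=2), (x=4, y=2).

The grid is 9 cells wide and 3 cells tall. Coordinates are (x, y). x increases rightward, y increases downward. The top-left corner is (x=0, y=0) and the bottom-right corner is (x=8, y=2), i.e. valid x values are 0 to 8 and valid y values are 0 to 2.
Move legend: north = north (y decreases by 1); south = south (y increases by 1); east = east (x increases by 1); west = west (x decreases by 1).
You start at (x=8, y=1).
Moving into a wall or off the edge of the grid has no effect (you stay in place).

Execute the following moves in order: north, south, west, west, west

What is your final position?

Answer: Final position: (x=6, y=1)

Derivation:
Start: (x=8, y=1)
  north (north): (x=8, y=1) -> (x=8, y=0)
  south (south): (x=8, y=0) -> (x=8, y=1)
  west (west): (x=8, y=1) -> (x=7, y=1)
  west (west): (x=7, y=1) -> (x=6, y=1)
  west (west): blocked, stay at (x=6, y=1)
Final: (x=6, y=1)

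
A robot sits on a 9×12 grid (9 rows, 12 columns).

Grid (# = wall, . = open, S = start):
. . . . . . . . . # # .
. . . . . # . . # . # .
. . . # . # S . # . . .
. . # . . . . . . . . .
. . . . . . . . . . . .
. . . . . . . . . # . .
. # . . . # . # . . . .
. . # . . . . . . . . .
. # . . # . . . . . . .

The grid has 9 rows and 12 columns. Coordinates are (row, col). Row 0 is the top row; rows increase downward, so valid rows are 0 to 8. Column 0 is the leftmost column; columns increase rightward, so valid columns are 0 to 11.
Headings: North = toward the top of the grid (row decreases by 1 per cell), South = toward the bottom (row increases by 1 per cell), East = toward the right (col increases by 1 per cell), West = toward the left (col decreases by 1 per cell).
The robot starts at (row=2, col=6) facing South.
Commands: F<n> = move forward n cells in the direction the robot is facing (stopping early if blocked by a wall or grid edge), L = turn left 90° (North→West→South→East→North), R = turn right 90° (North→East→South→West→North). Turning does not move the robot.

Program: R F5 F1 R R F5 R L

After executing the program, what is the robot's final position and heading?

Start: (row=2, col=6), facing South
  R: turn right, now facing West
  F5: move forward 0/5 (blocked), now at (row=2, col=6)
  F1: move forward 0/1 (blocked), now at (row=2, col=6)
  R: turn right, now facing North
  R: turn right, now facing East
  F5: move forward 1/5 (blocked), now at (row=2, col=7)
  R: turn right, now facing South
  L: turn left, now facing East
Final: (row=2, col=7), facing East

Answer: Final position: (row=2, col=7), facing East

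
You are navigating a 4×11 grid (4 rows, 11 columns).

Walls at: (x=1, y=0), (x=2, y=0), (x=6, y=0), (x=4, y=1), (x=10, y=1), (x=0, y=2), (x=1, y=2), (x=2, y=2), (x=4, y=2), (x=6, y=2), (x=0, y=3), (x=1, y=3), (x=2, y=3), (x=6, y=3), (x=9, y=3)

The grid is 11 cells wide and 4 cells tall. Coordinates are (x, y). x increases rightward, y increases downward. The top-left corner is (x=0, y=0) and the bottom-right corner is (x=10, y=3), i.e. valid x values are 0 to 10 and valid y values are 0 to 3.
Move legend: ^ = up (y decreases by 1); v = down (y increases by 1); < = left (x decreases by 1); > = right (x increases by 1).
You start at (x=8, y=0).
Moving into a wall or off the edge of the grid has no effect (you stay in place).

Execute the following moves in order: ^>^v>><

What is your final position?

Answer: Final position: (x=8, y=1)

Derivation:
Start: (x=8, y=0)
  ^ (up): blocked, stay at (x=8, y=0)
  > (right): (x=8, y=0) -> (x=9, y=0)
  ^ (up): blocked, stay at (x=9, y=0)
  v (down): (x=9, y=0) -> (x=9, y=1)
  > (right): blocked, stay at (x=9, y=1)
  > (right): blocked, stay at (x=9, y=1)
  < (left): (x=9, y=1) -> (x=8, y=1)
Final: (x=8, y=1)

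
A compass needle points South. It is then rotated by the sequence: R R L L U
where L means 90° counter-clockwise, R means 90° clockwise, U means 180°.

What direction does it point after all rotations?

Start: South
  R (right (90° clockwise)) -> West
  R (right (90° clockwise)) -> North
  L (left (90° counter-clockwise)) -> West
  L (left (90° counter-clockwise)) -> South
  U (U-turn (180°)) -> North
Final: North

Answer: Final heading: North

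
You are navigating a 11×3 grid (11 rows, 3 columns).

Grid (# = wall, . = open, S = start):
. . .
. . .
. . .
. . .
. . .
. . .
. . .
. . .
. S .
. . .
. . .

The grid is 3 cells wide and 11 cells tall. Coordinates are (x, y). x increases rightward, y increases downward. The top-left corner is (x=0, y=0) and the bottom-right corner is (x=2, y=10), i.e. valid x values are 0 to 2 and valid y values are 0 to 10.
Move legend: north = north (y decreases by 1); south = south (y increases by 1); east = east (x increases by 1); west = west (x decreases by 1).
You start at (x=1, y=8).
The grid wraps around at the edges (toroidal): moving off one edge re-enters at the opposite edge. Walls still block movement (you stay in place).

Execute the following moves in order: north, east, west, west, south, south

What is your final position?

Answer: Final position: (x=0, y=9)

Derivation:
Start: (x=1, y=8)
  north (north): (x=1, y=8) -> (x=1, y=7)
  east (east): (x=1, y=7) -> (x=2, y=7)
  west (west): (x=2, y=7) -> (x=1, y=7)
  west (west): (x=1, y=7) -> (x=0, y=7)
  south (south): (x=0, y=7) -> (x=0, y=8)
  south (south): (x=0, y=8) -> (x=0, y=9)
Final: (x=0, y=9)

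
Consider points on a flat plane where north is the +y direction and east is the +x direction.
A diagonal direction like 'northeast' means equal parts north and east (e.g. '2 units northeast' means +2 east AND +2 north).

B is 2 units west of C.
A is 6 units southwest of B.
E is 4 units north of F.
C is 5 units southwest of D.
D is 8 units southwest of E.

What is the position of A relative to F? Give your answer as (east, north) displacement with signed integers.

Place F at the origin (east=0, north=0).
  E is 4 units north of F: delta (east=+0, north=+4); E at (east=0, north=4).
  D is 8 units southwest of E: delta (east=-8, north=-8); D at (east=-8, north=-4).
  C is 5 units southwest of D: delta (east=-5, north=-5); C at (east=-13, north=-9).
  B is 2 units west of C: delta (east=-2, north=+0); B at (east=-15, north=-9).
  A is 6 units southwest of B: delta (east=-6, north=-6); A at (east=-21, north=-15).
Therefore A relative to F: (east=-21, north=-15).

Answer: A is at (east=-21, north=-15) relative to F.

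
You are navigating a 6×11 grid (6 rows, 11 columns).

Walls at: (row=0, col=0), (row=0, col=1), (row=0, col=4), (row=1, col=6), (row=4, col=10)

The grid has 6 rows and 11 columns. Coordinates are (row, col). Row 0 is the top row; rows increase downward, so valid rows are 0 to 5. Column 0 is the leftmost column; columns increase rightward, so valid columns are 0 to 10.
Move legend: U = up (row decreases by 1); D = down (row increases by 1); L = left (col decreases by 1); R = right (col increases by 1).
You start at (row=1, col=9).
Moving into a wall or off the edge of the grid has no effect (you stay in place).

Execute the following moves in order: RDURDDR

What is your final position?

Start: (row=1, col=9)
  R (right): (row=1, col=9) -> (row=1, col=10)
  D (down): (row=1, col=10) -> (row=2, col=10)
  U (up): (row=2, col=10) -> (row=1, col=10)
  R (right): blocked, stay at (row=1, col=10)
  D (down): (row=1, col=10) -> (row=2, col=10)
  D (down): (row=2, col=10) -> (row=3, col=10)
  R (right): blocked, stay at (row=3, col=10)
Final: (row=3, col=10)

Answer: Final position: (row=3, col=10)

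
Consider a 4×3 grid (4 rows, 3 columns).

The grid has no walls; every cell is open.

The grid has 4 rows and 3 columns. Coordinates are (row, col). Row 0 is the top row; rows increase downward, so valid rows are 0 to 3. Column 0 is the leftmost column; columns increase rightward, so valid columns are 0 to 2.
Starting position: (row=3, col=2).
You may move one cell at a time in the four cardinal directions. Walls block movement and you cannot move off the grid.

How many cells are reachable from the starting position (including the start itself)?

BFS flood-fill from (row=3, col=2):
  Distance 0: (row=3, col=2)
  Distance 1: (row=2, col=2), (row=3, col=1)
  Distance 2: (row=1, col=2), (row=2, col=1), (row=3, col=0)
  Distance 3: (row=0, col=2), (row=1, col=1), (row=2, col=0)
  Distance 4: (row=0, col=1), (row=1, col=0)
  Distance 5: (row=0, col=0)
Total reachable: 12 (grid has 12 open cells total)

Answer: Reachable cells: 12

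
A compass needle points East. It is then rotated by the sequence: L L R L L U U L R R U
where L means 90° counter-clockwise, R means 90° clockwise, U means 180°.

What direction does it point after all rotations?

Start: East
  L (left (90° counter-clockwise)) -> North
  L (left (90° counter-clockwise)) -> West
  R (right (90° clockwise)) -> North
  L (left (90° counter-clockwise)) -> West
  L (left (90° counter-clockwise)) -> South
  U (U-turn (180°)) -> North
  U (U-turn (180°)) -> South
  L (left (90° counter-clockwise)) -> East
  R (right (90° clockwise)) -> South
  R (right (90° clockwise)) -> West
  U (U-turn (180°)) -> East
Final: East

Answer: Final heading: East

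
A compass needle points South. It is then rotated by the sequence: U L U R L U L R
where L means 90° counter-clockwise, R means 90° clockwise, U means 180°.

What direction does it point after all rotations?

Start: South
  U (U-turn (180°)) -> North
  L (left (90° counter-clockwise)) -> West
  U (U-turn (180°)) -> East
  R (right (90° clockwise)) -> South
  L (left (90° counter-clockwise)) -> East
  U (U-turn (180°)) -> West
  L (left (90° counter-clockwise)) -> South
  R (right (90° clockwise)) -> West
Final: West

Answer: Final heading: West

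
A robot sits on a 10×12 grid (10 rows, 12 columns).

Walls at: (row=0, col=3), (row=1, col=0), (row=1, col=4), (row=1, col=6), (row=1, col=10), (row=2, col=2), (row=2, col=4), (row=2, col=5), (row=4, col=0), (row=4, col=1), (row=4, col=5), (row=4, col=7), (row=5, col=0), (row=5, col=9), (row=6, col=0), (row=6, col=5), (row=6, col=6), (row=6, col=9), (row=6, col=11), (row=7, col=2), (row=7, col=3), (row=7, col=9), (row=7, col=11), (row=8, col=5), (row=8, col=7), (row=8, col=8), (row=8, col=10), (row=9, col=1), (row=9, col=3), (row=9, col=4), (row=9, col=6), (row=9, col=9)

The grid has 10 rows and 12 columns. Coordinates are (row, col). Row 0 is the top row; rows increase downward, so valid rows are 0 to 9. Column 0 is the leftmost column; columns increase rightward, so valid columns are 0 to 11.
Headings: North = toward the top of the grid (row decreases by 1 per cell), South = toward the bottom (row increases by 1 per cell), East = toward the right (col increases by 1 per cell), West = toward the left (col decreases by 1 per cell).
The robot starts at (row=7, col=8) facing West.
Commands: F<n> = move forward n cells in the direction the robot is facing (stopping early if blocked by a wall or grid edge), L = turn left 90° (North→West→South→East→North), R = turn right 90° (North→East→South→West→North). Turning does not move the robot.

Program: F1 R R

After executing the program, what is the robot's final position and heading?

Answer: Final position: (row=7, col=7), facing East

Derivation:
Start: (row=7, col=8), facing West
  F1: move forward 1, now at (row=7, col=7)
  R: turn right, now facing North
  R: turn right, now facing East
Final: (row=7, col=7), facing East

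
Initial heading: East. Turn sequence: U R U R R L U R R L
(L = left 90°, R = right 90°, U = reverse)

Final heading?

Start: East
  U (U-turn (180°)) -> West
  R (right (90° clockwise)) -> North
  U (U-turn (180°)) -> South
  R (right (90° clockwise)) -> West
  R (right (90° clockwise)) -> North
  L (left (90° counter-clockwise)) -> West
  U (U-turn (180°)) -> East
  R (right (90° clockwise)) -> South
  R (right (90° clockwise)) -> West
  L (left (90° counter-clockwise)) -> South
Final: South

Answer: Final heading: South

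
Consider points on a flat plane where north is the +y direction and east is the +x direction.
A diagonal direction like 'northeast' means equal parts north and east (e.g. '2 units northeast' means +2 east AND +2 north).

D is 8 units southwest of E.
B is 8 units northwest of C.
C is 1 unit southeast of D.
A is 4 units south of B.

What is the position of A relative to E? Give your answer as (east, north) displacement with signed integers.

Place E at the origin (east=0, north=0).
  D is 8 units southwest of E: delta (east=-8, north=-8); D at (east=-8, north=-8).
  C is 1 unit southeast of D: delta (east=+1, north=-1); C at (east=-7, north=-9).
  B is 8 units northwest of C: delta (east=-8, north=+8); B at (east=-15, north=-1).
  A is 4 units south of B: delta (east=+0, north=-4); A at (east=-15, north=-5).
Therefore A relative to E: (east=-15, north=-5).

Answer: A is at (east=-15, north=-5) relative to E.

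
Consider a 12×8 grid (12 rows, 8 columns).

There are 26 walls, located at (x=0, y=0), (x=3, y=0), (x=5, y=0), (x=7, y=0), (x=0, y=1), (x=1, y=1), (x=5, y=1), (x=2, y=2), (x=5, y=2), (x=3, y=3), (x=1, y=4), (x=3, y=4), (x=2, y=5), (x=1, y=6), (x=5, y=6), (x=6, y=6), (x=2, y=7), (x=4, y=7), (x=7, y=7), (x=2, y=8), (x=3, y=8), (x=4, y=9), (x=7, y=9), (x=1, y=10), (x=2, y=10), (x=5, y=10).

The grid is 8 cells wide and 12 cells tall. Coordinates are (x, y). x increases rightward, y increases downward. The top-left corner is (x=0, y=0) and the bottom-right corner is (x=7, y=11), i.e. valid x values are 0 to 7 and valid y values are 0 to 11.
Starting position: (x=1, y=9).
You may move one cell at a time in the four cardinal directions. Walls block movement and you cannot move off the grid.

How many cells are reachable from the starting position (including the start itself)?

BFS flood-fill from (x=1, y=9):
  Distance 0: (x=1, y=9)
  Distance 1: (x=1, y=8), (x=0, y=9), (x=2, y=9)
  Distance 2: (x=1, y=7), (x=0, y=8), (x=3, y=9), (x=0, y=10)
  Distance 3: (x=0, y=7), (x=3, y=10), (x=0, y=11)
  Distance 4: (x=0, y=6), (x=4, y=10), (x=1, y=11), (x=3, y=11)
  Distance 5: (x=0, y=5), (x=2, y=11), (x=4, y=11)
  Distance 6: (x=0, y=4), (x=1, y=5), (x=5, y=11)
  Distance 7: (x=0, y=3), (x=6, y=11)
  Distance 8: (x=0, y=2), (x=1, y=3), (x=6, y=10), (x=7, y=11)
  Distance 9: (x=1, y=2), (x=2, y=3), (x=6, y=9), (x=7, y=10)
  Distance 10: (x=2, y=4), (x=6, y=8), (x=5, y=9)
  Distance 11: (x=6, y=7), (x=5, y=8), (x=7, y=8)
  Distance 12: (x=5, y=7), (x=4, y=8)
Total reachable: 39 (grid has 70 open cells total)

Answer: Reachable cells: 39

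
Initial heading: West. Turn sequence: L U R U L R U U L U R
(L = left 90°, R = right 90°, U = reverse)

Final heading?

Start: West
  L (left (90° counter-clockwise)) -> South
  U (U-turn (180°)) -> North
  R (right (90° clockwise)) -> East
  U (U-turn (180°)) -> West
  L (left (90° counter-clockwise)) -> South
  R (right (90° clockwise)) -> West
  U (U-turn (180°)) -> East
  U (U-turn (180°)) -> West
  L (left (90° counter-clockwise)) -> South
  U (U-turn (180°)) -> North
  R (right (90° clockwise)) -> East
Final: East

Answer: Final heading: East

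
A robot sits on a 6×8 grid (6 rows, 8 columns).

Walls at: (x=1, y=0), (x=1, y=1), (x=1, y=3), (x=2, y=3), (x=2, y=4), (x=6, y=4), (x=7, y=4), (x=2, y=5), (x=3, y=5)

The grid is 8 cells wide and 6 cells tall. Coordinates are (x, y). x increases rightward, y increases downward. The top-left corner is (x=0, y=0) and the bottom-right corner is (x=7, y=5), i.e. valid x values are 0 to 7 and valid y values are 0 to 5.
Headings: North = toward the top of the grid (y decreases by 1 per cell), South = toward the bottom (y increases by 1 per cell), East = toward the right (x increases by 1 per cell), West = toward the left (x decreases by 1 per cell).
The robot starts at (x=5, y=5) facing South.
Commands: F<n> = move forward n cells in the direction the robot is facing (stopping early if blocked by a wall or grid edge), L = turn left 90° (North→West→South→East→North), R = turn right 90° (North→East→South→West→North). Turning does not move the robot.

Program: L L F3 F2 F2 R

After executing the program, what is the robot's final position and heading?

Start: (x=5, y=5), facing South
  L: turn left, now facing East
  L: turn left, now facing North
  F3: move forward 3, now at (x=5, y=2)
  F2: move forward 2, now at (x=5, y=0)
  F2: move forward 0/2 (blocked), now at (x=5, y=0)
  R: turn right, now facing East
Final: (x=5, y=0), facing East

Answer: Final position: (x=5, y=0), facing East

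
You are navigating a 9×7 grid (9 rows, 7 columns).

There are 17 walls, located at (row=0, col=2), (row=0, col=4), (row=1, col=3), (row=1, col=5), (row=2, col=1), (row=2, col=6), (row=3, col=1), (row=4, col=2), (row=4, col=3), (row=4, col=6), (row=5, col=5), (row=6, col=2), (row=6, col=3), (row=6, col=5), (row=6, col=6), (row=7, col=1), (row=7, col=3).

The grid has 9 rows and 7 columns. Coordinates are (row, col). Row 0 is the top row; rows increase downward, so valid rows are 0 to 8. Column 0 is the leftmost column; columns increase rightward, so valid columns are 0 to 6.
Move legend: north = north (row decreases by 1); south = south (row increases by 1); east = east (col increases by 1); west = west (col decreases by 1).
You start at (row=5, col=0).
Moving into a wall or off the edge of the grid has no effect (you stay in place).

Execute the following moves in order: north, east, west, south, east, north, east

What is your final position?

Answer: Final position: (row=4, col=1)

Derivation:
Start: (row=5, col=0)
  north (north): (row=5, col=0) -> (row=4, col=0)
  east (east): (row=4, col=0) -> (row=4, col=1)
  west (west): (row=4, col=1) -> (row=4, col=0)
  south (south): (row=4, col=0) -> (row=5, col=0)
  east (east): (row=5, col=0) -> (row=5, col=1)
  north (north): (row=5, col=1) -> (row=4, col=1)
  east (east): blocked, stay at (row=4, col=1)
Final: (row=4, col=1)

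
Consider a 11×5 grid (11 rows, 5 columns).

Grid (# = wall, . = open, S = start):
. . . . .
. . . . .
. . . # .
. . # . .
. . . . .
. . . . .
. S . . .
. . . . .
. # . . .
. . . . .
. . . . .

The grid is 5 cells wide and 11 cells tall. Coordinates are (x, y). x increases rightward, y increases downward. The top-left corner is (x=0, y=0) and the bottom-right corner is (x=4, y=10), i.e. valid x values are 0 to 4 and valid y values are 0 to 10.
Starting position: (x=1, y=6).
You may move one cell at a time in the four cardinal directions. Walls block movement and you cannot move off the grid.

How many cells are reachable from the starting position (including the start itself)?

Answer: Reachable cells: 52

Derivation:
BFS flood-fill from (x=1, y=6):
  Distance 0: (x=1, y=6)
  Distance 1: (x=1, y=5), (x=0, y=6), (x=2, y=6), (x=1, y=7)
  Distance 2: (x=1, y=4), (x=0, y=5), (x=2, y=5), (x=3, y=6), (x=0, y=7), (x=2, y=7)
  Distance 3: (x=1, y=3), (x=0, y=4), (x=2, y=4), (x=3, y=5), (x=4, y=6), (x=3, y=7), (x=0, y=8), (x=2, y=8)
  Distance 4: (x=1, y=2), (x=0, y=3), (x=3, y=4), (x=4, y=5), (x=4, y=7), (x=3, y=8), (x=0, y=9), (x=2, y=9)
  Distance 5: (x=1, y=1), (x=0, y=2), (x=2, y=2), (x=3, y=3), (x=4, y=4), (x=4, y=8), (x=1, y=9), (x=3, y=9), (x=0, y=10), (x=2, y=10)
  Distance 6: (x=1, y=0), (x=0, y=1), (x=2, y=1), (x=4, y=3), (x=4, y=9), (x=1, y=10), (x=3, y=10)
  Distance 7: (x=0, y=0), (x=2, y=0), (x=3, y=1), (x=4, y=2), (x=4, y=10)
  Distance 8: (x=3, y=0), (x=4, y=1)
  Distance 9: (x=4, y=0)
Total reachable: 52 (grid has 52 open cells total)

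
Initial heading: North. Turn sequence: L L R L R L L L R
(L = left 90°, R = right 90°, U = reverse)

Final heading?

Start: North
  L (left (90° counter-clockwise)) -> West
  L (left (90° counter-clockwise)) -> South
  R (right (90° clockwise)) -> West
  L (left (90° counter-clockwise)) -> South
  R (right (90° clockwise)) -> West
  L (left (90° counter-clockwise)) -> South
  L (left (90° counter-clockwise)) -> East
  L (left (90° counter-clockwise)) -> North
  R (right (90° clockwise)) -> East
Final: East

Answer: Final heading: East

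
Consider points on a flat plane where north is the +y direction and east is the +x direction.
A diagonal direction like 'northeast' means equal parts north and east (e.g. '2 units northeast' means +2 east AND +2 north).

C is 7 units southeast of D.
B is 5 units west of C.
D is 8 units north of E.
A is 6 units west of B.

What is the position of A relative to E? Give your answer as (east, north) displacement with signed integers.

Answer: A is at (east=-4, north=1) relative to E.

Derivation:
Place E at the origin (east=0, north=0).
  D is 8 units north of E: delta (east=+0, north=+8); D at (east=0, north=8).
  C is 7 units southeast of D: delta (east=+7, north=-7); C at (east=7, north=1).
  B is 5 units west of C: delta (east=-5, north=+0); B at (east=2, north=1).
  A is 6 units west of B: delta (east=-6, north=+0); A at (east=-4, north=1).
Therefore A relative to E: (east=-4, north=1).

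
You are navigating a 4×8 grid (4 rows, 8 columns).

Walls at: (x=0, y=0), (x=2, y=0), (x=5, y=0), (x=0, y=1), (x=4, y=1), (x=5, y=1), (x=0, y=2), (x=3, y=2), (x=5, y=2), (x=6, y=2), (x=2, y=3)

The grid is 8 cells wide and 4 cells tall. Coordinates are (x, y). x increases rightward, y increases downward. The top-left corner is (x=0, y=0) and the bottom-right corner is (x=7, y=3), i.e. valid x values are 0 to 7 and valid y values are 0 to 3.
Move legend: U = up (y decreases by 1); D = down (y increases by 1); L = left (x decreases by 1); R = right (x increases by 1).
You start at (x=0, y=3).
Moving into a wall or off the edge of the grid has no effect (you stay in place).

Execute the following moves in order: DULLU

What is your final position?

Start: (x=0, y=3)
  D (down): blocked, stay at (x=0, y=3)
  U (up): blocked, stay at (x=0, y=3)
  L (left): blocked, stay at (x=0, y=3)
  L (left): blocked, stay at (x=0, y=3)
  U (up): blocked, stay at (x=0, y=3)
Final: (x=0, y=3)

Answer: Final position: (x=0, y=3)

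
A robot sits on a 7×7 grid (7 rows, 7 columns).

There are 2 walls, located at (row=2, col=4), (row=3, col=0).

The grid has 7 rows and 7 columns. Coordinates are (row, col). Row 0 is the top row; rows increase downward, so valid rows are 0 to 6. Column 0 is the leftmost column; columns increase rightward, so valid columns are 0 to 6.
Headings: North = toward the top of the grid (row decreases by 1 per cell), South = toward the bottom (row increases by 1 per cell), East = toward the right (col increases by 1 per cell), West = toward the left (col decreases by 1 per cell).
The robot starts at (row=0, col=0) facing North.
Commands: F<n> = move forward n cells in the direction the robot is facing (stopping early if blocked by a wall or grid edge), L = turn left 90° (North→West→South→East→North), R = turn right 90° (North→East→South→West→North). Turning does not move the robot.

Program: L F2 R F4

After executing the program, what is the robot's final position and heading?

Answer: Final position: (row=0, col=0), facing North

Derivation:
Start: (row=0, col=0), facing North
  L: turn left, now facing West
  F2: move forward 0/2 (blocked), now at (row=0, col=0)
  R: turn right, now facing North
  F4: move forward 0/4 (blocked), now at (row=0, col=0)
Final: (row=0, col=0), facing North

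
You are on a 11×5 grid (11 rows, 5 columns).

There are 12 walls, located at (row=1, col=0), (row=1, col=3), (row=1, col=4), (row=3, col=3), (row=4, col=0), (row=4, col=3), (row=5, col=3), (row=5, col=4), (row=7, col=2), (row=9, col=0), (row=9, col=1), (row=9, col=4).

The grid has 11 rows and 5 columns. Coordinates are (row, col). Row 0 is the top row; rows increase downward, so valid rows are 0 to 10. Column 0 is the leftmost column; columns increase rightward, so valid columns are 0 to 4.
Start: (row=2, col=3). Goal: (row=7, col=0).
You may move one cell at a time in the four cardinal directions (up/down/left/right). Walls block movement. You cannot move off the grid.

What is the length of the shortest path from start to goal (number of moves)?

BFS from (row=2, col=3) until reaching (row=7, col=0):
  Distance 0: (row=2, col=3)
  Distance 1: (row=2, col=2), (row=2, col=4)
  Distance 2: (row=1, col=2), (row=2, col=1), (row=3, col=2), (row=3, col=4)
  Distance 3: (row=0, col=2), (row=1, col=1), (row=2, col=0), (row=3, col=1), (row=4, col=2), (row=4, col=4)
  Distance 4: (row=0, col=1), (row=0, col=3), (row=3, col=0), (row=4, col=1), (row=5, col=2)
  Distance 5: (row=0, col=0), (row=0, col=4), (row=5, col=1), (row=6, col=2)
  Distance 6: (row=5, col=0), (row=6, col=1), (row=6, col=3)
  Distance 7: (row=6, col=0), (row=6, col=4), (row=7, col=1), (row=7, col=3)
  Distance 8: (row=7, col=0), (row=7, col=4), (row=8, col=1), (row=8, col=3)  <- goal reached here
One shortest path (8 moves): (row=2, col=3) -> (row=2, col=2) -> (row=2, col=1) -> (row=3, col=1) -> (row=4, col=1) -> (row=5, col=1) -> (row=5, col=0) -> (row=6, col=0) -> (row=7, col=0)

Answer: Shortest path length: 8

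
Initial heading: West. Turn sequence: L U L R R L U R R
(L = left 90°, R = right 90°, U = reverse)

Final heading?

Start: West
  L (left (90° counter-clockwise)) -> South
  U (U-turn (180°)) -> North
  L (left (90° counter-clockwise)) -> West
  R (right (90° clockwise)) -> North
  R (right (90° clockwise)) -> East
  L (left (90° counter-clockwise)) -> North
  U (U-turn (180°)) -> South
  R (right (90° clockwise)) -> West
  R (right (90° clockwise)) -> North
Final: North

Answer: Final heading: North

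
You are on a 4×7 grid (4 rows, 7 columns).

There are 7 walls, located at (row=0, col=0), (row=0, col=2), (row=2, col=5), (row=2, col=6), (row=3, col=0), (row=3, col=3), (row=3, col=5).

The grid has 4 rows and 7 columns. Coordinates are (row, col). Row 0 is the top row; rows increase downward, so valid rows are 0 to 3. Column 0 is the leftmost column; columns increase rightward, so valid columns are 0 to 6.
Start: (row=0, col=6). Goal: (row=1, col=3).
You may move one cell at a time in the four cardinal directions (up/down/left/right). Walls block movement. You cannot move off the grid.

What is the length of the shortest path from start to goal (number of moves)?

BFS from (row=0, col=6) until reaching (row=1, col=3):
  Distance 0: (row=0, col=6)
  Distance 1: (row=0, col=5), (row=1, col=6)
  Distance 2: (row=0, col=4), (row=1, col=5)
  Distance 3: (row=0, col=3), (row=1, col=4)
  Distance 4: (row=1, col=3), (row=2, col=4)  <- goal reached here
One shortest path (4 moves): (row=0, col=6) -> (row=0, col=5) -> (row=0, col=4) -> (row=0, col=3) -> (row=1, col=3)

Answer: Shortest path length: 4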